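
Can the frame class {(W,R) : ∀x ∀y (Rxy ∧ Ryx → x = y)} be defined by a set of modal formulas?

Not definable by any modal formula

Any modally definable frame class is closed under surjective bounded morphisms.
The 6-cycle (worlds w0,w1,w2,w3,w4,w5 with w0→w1→w2→w3→w4→w5→w0) is antisymmetric. Sending even-indexed worlds to • and odd-indexed worlds to ∘ is a surjective bounded morphism onto the two-world frame with •↔∘, which is not antisymmetric.
Hence antisymmetry is not modally definable.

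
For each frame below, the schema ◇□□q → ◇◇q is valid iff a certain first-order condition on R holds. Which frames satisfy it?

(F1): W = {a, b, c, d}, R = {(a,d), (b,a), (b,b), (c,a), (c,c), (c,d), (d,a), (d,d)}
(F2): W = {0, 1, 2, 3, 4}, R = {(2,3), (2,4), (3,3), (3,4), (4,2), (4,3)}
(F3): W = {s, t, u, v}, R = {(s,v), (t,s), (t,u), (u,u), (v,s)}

Frame correspondent (Sahlqvist): ∀x ∀y (xRy → ∃w (yR²w ∧ xR²w)) — i.e. a generalized confluence (Geach) condition.
(F1): ✓.
(F2): ✓.
(F3): fails — sRv but no w with vR²w and sR²w.
Valid on: (F1), (F2).

(F1), (F2)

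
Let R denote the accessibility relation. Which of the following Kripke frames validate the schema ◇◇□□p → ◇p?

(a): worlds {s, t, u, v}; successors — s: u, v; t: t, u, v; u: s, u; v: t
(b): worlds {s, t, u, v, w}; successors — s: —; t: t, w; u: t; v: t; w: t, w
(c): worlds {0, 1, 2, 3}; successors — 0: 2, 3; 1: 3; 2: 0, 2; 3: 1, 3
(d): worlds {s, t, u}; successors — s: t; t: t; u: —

(b), (d)

This is the axiom for a generalized confluence (Geach) condition; its first-order frame correspondent is ∀x ∀y (xR²y → ∃w (yR²w ∧ xRw)).
(a): fails — vR²u but no w with uR²w and vRw.
(b): holds.
(c): fails — 2R²3 but no w with 3R²w and 2Rw.
(d): holds.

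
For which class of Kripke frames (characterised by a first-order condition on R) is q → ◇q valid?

This is frame-equivalent to □q → q (substitute ¬q for q and contrapose).
Suppose □q→q is valid. At any x set V(q)={w : Rxw}. Then □q holds at x, so q holds at x, i.e. Rxx.
Conversely, any frame satisfying ∀x Rxx validates the schema.
So the correspondent is reflexivity.

reflexivity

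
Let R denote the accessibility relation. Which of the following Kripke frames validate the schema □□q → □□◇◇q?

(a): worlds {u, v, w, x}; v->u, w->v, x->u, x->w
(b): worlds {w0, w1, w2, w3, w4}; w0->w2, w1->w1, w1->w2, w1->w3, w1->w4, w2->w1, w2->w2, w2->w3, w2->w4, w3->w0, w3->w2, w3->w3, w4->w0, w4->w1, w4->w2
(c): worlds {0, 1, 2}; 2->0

Frame correspondent (Sahlqvist): ∀x ∀z (xR²z → ∃w (xR²w ∧ zR²w)) — i.e. a generalized confluence (Geach) condition.
(a): fails — wR²u but no t with wR²t and uR²t.
(b): ✓.
(c): ✓.

(b), (c)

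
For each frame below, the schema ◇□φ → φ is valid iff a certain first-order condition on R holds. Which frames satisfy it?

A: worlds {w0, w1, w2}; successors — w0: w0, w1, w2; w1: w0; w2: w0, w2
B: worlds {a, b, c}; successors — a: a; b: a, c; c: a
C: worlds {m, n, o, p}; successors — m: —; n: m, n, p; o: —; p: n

A

The schema corresponds to symmetry: ∀x ∀y (Rxy → Ryx).
A: condition met.
B: fails — Rca but not Rac.
C: fails — Rnm but not Rmn.
Valid on: A.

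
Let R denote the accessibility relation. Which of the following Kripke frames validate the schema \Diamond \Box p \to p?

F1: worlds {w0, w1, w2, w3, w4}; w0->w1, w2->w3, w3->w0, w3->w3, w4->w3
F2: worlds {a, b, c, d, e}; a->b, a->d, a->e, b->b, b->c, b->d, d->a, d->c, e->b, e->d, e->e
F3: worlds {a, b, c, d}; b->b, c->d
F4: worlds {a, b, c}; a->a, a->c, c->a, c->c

F4

This is the axiom for symmetry; its first-order frame correspondent is \forall x \forall y (Rxy \to Ryx).
F1: fails — Rw3w0 but not Rw0w3.
F2: fails — Rbc but not Rcb.
F3: fails — Rcd but not Rdc.
F4: holds.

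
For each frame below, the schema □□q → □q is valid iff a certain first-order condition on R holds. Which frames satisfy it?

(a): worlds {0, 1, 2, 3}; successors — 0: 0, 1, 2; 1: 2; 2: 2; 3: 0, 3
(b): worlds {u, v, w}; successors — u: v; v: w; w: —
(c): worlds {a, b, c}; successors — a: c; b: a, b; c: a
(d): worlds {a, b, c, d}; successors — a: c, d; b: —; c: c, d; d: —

This is the axiom for density; its first-order frame correspondent is ∀x ∀y (Rxy → ∃z (Rxz ∧ Rzy)).
(a): condition met.
(b): fails — Ruv but no z with Ruz and Rzv.
(c): fails — Rac but no z with Raz and Rzc.
(d): condition met.
Valid on: (a), (d).

(a), (d)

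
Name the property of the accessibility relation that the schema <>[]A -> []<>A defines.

Convergence

Suppose ◇□A→□◇A is valid. Take Rxy, Rxz and set V(A)={w : Ryw}. Then □A at y so ◇□A at x, so □◇A at x, so ◇A at z, giving w with Rzw and Ryw.
Conversely, any frame satisfying forall x forall y forall z (Rxy & Rxz -> exists w (Ryw & Rzw)) validates the schema.
So the correspondent is convergence.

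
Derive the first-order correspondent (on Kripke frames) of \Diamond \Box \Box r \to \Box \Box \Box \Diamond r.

This is a Sahlqvist (Geach-type) schema ◇^1□^2r → □^3◇^1r.
Minimal-valuation argument: fix x; take any y with xR^1y and any z with xR^3z. Set V(r) to the set of worlds R-reachable from y in exactly 2 steps. Then □^2r holds at y, so the antecedent holds at x; validity forces ◇^1r at z, giving a w with zR^1w and yR^2w.
First-order correspondent: \forall x \forall y \forall z ((xRy \wedge x R^3 z) \to \exists w (y R^2 w \wedge zRw)).

\forall x \forall y \forall z ((xRy \wedge x R^3 z) \to \exists w (y R^2 w \wedge zRw))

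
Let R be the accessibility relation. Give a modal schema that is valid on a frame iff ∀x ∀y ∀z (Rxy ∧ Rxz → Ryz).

A defining formula is ◇q → □◇q (the 5 axiom).
Suppose ◇q→□◇q is valid. Take Rxy, Rxz and set V(q)={y}. Then ◇q at x, so □◇q at x, so ◇q at z, so some w with Rzw has q; w=y, i.e. Rzy. By symmetry of the argument, Ryz.

◇q → □◇q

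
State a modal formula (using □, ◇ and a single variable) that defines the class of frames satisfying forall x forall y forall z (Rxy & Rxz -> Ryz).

◇q → □◇q

This is the Euclidean property; the standard corresponding axiom is 5: ◇q → □◇q.
Suppose ◇q→□◇q is valid. Take Rxy, Rxz and set V(q)={y}. Then ◇q at x, so □◇q at x, so ◇q at z, so some w with Rzw has q; w=y, i.e. Rzy. By symmetry of the argument, Ryz.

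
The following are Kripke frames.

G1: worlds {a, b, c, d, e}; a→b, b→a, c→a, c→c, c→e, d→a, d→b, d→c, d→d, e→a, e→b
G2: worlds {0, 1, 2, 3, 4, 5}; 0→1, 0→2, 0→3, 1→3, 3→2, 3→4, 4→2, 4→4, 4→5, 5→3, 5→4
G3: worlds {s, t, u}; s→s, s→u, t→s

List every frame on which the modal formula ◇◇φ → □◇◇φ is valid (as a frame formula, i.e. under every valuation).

This is the axiom for a generalized confluence (Geach) condition; its first-order frame correspondent is ∀x ∀y ∀z ((xR²y ∧ xRz) → ∃w (y = w ∧ zR²w)).
G1: fails — aR²a, aRb but no w with a=w and bR²w.
G2: fails — 0R²2, 0R2 but no w with 2=w and 2R²w.
G3: fails — sR²s, sRu but no w with s=w and uR²w.
Valid on no frame.

none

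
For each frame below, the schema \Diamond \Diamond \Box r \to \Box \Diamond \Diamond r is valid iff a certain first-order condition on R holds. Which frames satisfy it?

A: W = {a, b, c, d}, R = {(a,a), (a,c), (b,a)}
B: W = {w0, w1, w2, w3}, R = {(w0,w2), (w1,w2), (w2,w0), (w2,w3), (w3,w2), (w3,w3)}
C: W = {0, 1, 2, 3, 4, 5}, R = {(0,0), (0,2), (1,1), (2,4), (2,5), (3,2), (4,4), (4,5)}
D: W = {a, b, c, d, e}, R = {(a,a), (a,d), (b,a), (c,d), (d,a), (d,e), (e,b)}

Frame correspondent (Sahlqvist): \forall x \forall y \forall z ((x R^2 y \wedge xRz) \to \exists w (yRw \wedge z R^2 w)) — i.e. a generalized confluence (Geach) condition.
A: fails — aR²a, aRc but no w with aRw and cR²w.
B: ✓.
C: fails — 0R²0, 0R2 but no w with 0Rw and 2R²w.
D: fails — aR²e, aRa but no w with eRw and aR²w.
Valid on: B.

B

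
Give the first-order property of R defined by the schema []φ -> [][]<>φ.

This is a Sahlqvist (Geach-type) schema ◇^0□^1φ → □^2◇^1φ.
First-order correspondent: forall x forall z (x R^2 z -> exists w (xRw & zRw)).

forall x forall z (x R^2 z -> exists w (xRw & zRw))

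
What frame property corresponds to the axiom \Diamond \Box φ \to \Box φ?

Equivalently (dual form): ◇φ → □◇φ.
Suppose ◇φ→□◇φ is valid. Take Rxy, Rxz and set V(φ)={y}. Then ◇φ at x, so □◇φ at x, so ◇φ at z, so some w with Rzw has φ; w=y, i.e. Rzy. By symmetry of the argument, Ryz.
The converse is a direct semantic check.
Frame condition: \forall x \forall y \forall z (Rxy \wedge Rxz \to Ryz).

the Euclidean property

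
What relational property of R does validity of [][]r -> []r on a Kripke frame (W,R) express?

This is the C4 axiom.
Its frame correspondent is density — forall x forall y (Rxy -> exists z (Rxz & Rzy)).

Density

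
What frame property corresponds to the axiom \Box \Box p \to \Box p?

Suppose □□p→□p is valid. Take Rxy and set V(p)={w : xR²w}. Then □□p at x, so □p at x, so p at y, i.e. ∃z(Rxz∧Rzy).

density: \forall x \forall y (Rxy \to \exists z (Rxz \wedge Rzy))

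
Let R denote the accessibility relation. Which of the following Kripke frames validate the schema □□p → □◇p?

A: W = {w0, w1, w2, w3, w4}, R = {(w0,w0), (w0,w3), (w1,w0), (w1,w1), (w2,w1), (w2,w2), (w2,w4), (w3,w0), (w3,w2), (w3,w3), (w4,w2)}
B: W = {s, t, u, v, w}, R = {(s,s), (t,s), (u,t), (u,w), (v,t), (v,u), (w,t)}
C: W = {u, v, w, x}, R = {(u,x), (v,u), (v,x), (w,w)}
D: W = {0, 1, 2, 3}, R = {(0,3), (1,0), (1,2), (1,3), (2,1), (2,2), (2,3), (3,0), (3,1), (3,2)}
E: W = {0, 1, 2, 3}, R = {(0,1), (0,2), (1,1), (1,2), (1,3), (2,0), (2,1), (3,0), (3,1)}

A, B, D, E

This is the axiom for a generalized confluence (Geach) condition; its first-order frame correspondent is ∀x ∀z (xRz → ∃w (xR²w ∧ zRw)).
A: holds.
B: holds.
C: fails — uRx but no t with uR²t and xRt.
D: holds.
E: holds.
Valid on: A, B, D, E.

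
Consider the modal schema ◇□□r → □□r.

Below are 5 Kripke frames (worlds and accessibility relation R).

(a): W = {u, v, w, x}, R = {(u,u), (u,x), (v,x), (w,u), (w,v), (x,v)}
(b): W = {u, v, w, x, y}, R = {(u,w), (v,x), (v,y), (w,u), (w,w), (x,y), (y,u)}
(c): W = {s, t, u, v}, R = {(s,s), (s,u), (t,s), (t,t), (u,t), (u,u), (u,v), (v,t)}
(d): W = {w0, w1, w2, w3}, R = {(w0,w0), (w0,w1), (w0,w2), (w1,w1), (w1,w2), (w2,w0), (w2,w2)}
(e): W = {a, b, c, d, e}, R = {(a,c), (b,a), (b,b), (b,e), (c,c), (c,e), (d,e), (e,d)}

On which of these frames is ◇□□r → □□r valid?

(d)

Frame correspondent (Sahlqvist): ∀x ∀y ∀z ((xRy ∧ xR²z) → ∃w (yR²w ∧ z = w)) — i.e. a generalized confluence (Geach) condition.
(a): fails — uRx, uR²u but no t with xR²t and u=t.
(b): fails — vRx, vR²y but no t with xR²t and y=t.
(c): fails — uRt, uR²v but no w with tR²w and v=w.
(d): condition met.
(e): fails — bRa, bR²a but no w with aR²w and a=w.
Valid on: (d).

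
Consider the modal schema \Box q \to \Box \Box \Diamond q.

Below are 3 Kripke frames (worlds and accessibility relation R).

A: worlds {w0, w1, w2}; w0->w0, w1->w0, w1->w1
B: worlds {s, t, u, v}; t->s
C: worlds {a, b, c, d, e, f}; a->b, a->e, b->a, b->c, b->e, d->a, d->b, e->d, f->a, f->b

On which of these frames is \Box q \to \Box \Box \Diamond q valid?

A, B

Frame correspondent (Sahlqvist): \forall x \forall z (x R^2 z \to \exists w (xRw \wedge zRw)) — i.e. a generalized confluence (Geach) condition.
A: ✓.
B: ✓.
C: fails — aR²c but no w with aRw and cRw.
Valid on: A, B.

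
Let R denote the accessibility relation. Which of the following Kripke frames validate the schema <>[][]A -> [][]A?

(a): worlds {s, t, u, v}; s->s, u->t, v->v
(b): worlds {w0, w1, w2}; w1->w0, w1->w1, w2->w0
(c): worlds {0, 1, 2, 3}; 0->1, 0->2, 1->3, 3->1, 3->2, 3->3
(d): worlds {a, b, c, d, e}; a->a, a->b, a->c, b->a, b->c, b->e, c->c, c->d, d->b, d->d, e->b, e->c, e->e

(a)

The schema corresponds to a generalized confluence (Geach) condition: forall x forall y forall z ((xRy & x R^2 z) -> exists w (y R^2 w & z = w)).
(a): holds.
(b): fails — w1Rw0, w1R²w0 but no w with w0R²w and w0=w.
(c): fails — 0R2, 0R²3 but no w with 2R²w and 3=w.
(d): fails — aRc, aR²a but no w with cR²w and a=w.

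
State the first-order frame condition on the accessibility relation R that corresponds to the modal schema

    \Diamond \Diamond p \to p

This is a Sahlqvist (Geach-type) schema ◇^2□^0p → □^0◇^0p.
First-order correspondent: \forall x \forall y (x R^2 y \to \exists w (y = w \wedge x = w)).

\forall x \forall y (x R^2 y \to \exists w (y = w \wedge x = w))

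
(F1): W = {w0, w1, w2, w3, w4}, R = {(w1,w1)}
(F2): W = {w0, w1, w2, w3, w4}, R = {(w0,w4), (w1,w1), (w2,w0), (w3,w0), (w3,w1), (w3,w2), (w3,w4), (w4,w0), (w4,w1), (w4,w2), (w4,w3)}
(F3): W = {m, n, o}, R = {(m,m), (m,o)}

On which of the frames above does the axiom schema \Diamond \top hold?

(F2)

Frame correspondent (Sahlqvist): \forall x \exists y Rxy — i.e. seriality.
(F1): fails — world w0 has no successor.
(F2): satisfies the condition.
(F3): fails — world n has no successor.
Valid on: (F2).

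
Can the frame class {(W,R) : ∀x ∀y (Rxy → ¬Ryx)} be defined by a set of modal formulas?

Not definable by any modal formula

Any modally definable frame class is closed under surjective bounded morphisms.
The 5-cycle (worlds 0,1,2,3,4 with 0→1→2→3→4→0) is asymmetric. Mapping every world to a single reflexive point • is a surjective bounded morphism, and the reflexive point is not asymmetric (R•• but asymmetry requires ¬R••).
So the class is not modally definable.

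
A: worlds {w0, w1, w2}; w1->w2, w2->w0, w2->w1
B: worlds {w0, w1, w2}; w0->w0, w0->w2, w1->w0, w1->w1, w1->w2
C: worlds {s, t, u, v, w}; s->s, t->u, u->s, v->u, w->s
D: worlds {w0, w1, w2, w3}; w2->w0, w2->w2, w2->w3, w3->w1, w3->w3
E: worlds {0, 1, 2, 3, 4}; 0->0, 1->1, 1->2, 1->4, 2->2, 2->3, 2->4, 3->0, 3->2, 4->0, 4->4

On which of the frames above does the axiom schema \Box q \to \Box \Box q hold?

This is the axiom for transitivity; its first-order frame correspondent is \forall x \forall y \forall z (Rxy \wedge Ryz \to Rxz).
A: fails — Rw1w2 and Rw2w0 but not Rw1w0.
B: ✓.
C: fails — Rvu and Rus but not Rvs.
D: fails — Rw2w3 and Rw3w1 but not Rw2w1.
E: fails — R32 and R23 but not R33.
Valid on: B.

B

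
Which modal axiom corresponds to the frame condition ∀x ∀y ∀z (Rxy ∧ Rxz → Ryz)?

This is the Euclidean property; the standard corresponding axiom is 5: ◇q → □◇q.
Suppose ◇q→□◇q is valid. Take Rxy, Rxz and set V(q)={y}. Then ◇q at x, so □◇q at x, so ◇q at z, so some w with Rzw has q; w=y, i.e. Rzy. By symmetry of the argument, Ryz.

◇q → □◇q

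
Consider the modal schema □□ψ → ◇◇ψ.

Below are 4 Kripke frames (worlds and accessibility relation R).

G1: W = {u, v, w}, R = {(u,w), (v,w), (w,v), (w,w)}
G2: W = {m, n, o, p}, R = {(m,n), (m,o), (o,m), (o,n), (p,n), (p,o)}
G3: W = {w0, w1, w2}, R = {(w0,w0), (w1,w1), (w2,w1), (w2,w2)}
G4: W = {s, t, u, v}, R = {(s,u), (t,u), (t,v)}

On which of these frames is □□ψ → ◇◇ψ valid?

This is the axiom for a generalized confluence (Geach) condition; its first-order frame correspondent is ∀x ∃w (xR²w ∧ xR²w).
G1: condition met.
G2: fails — at n but no w with nR²w and nR²w.
G3: condition met.
G4: fails — at s but no w with sR²w and sR²w.
Valid on: G1, G3.

G1, G3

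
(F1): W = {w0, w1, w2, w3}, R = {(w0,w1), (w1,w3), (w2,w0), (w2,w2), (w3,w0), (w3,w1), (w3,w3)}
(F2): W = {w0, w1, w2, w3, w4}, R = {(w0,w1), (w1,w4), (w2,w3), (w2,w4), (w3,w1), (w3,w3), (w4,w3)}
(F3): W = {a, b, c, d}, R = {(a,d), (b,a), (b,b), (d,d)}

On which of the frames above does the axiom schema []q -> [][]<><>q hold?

The schema corresponds to a generalized confluence (Geach) condition: forall x forall z (x R^2 z -> exists w (xRw & z R^2 w)).
(F1): fails — w2R²w0 but no w with w2Rw and w0R²w.
(F2): condition met.
(F3): fails — bR²a but no w with bRw and aR²w.
Valid on: (F2).

(F2)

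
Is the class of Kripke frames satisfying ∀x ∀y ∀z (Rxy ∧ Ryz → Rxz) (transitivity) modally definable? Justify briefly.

Definable; □q → □□q defines it

This is a Sahlqvist condition; the 4 axiom □q → □□q defines it.
Suppose □q→□□q is valid. Take Rxy, Ryz and set V(q)={w : Rxw}. Then □q at x, so □□q at x, so □q at y, so q at z, i.e. Rxz.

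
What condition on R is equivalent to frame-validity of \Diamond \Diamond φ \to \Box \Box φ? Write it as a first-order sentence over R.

This is a Sahlqvist (Geach-type) schema ◇^2□^0φ → □^2◇^0φ.
Minimal-valuation argument: fix x; take any y with xR^2y and any z with xR^2z. Set V(φ) to the set of worlds R-reachable from y in exactly 0 steps. Then □^0φ holds at y, so the antecedent holds at x; validity forces ◇^0φ at z, giving a w with zR^0w and yR^0w.
First-order correspondent: \forall x \forall y \forall z ((x R^2 y \wedge x R^2 z) \to \exists w (y = w \wedge z = w)).

\forall x \forall y \forall z ((x R^2 y \wedge x R^2 z) \to \exists w (y = w \wedge z = w))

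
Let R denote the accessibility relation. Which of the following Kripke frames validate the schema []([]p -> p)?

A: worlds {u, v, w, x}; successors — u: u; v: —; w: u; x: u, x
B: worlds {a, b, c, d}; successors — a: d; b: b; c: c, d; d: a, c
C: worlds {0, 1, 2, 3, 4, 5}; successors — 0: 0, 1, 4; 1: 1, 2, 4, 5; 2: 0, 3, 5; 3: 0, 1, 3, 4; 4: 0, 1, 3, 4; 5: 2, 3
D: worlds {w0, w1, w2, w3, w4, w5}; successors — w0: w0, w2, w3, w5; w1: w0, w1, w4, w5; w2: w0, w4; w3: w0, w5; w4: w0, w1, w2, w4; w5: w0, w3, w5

A

The schema corresponds to shift-reflexivity: forall x forall y (Rxy -> Ryy).
A: satisfies the condition.
B: fails — Rcd but not Rdd.
C: fails — R12 but not R22.
D: fails — Rw5w3 but not Rw3w3.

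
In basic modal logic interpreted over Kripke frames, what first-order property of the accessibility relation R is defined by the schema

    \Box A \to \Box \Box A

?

This schema is the 4 axiom.
It corresponds to transitivity: \forall x \forall y \forall z (Rxy \wedge Ryz \to Rxz).

transitivity: \forall x \forall y \forall z (Rxy \wedge Ryz \to Rxz)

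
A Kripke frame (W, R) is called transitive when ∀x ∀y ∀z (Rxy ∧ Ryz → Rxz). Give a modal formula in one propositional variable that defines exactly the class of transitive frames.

This is transitivity; the standard corresponding axiom is 4: □q → □□q.
Suppose □q→□□q is valid. Take Rxy, Ryz and set V(q)={w : Rxw}. Then □q at x, so □□q at x, so □q at y, so q at z, i.e. Rxz.

□q → □□q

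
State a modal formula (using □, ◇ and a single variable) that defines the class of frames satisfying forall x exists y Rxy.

□q → ◇q

A defining formula is □q → ◇q (the D axiom).
Suppose □q→◇q is valid. At any x set V(q)=W. Then □q at x, so ◇q at x, so x has a successor.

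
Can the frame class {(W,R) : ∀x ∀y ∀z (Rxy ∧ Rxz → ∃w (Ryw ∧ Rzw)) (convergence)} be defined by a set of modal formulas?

Definable; ◇□p → □◇p defines it

The condition is convergence. A defining modal formula is ◇□p → □◇p.
Suppose ◇□p→□◇p is valid. Take Rxy, Rxz and set V(p)={w : Ryw}. Then □p at y so ◇□p at x, so □◇p at x, so ◇p at z, giving w with Rzw and Ryw.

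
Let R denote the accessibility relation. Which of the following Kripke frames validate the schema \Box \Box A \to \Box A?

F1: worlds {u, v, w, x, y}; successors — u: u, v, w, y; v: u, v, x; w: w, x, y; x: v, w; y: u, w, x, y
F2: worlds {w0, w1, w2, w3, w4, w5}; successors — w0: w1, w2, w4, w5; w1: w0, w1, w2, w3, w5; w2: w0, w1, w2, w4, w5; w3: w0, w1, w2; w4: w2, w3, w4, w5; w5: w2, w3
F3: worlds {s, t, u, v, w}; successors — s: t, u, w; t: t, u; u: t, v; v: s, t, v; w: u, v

F1

The schema corresponds to density: \forall x \forall y (Rxy \to \exists z (Rxz \wedge Rzy)).
F1: ✓.
F2: fails — Rw5w3 but no z with Rw5z and Rzw3.
F3: fails — Rwu but no z with Rwz and Rzu.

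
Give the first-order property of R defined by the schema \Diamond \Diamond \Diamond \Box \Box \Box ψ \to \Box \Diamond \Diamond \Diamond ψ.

\forall x \forall y \forall z ((x R^3 y \wedge xRz) \to \exists w (y R^3 w \wedge z R^3 w))

This is a Sahlqvist (Geach-type) schema ◇^3□^3ψ → □^1◇^3ψ.
Minimal-valuation argument: fix x; take any y with xR^3y and any z with xR^1z. Set V(ψ) to the set of worlds R-reachable from y in exactly 3 steps. Then □^3ψ holds at y, so the antecedent holds at x; validity forces ◇^3ψ at z, giving a w with zR^3w and yR^3w.
First-order correspondent: \forall x \forall y \forall z ((x R^3 y \wedge xRz) \to \exists w (y R^3 w \wedge z R^3 w)).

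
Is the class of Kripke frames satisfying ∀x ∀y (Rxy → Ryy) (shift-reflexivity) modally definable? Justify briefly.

This is a Sahlqvist condition; the T□ axiom □(□p → p) defines it.
Suppose □(□p→p) is valid. Take Rxy and set V(p)={w : Ryw}. Then at y, □p holds; since □(□p→p) at x, □p→p at y, so p at y, i.e. Ryy.

Definable; □(□p → p) defines it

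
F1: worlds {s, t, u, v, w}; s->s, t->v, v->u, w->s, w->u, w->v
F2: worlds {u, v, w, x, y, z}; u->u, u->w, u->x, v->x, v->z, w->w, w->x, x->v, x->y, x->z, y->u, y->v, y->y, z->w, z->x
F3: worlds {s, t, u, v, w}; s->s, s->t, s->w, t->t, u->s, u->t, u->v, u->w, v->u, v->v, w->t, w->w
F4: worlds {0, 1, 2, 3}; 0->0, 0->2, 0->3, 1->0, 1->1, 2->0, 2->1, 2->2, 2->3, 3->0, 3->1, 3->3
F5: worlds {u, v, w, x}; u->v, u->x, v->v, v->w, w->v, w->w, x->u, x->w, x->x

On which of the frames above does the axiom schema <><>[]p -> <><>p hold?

The schema corresponds to a generalized confluence (Geach) condition: forall x forall y (x R^2 y -> exists w (yRw & x R^2 w)).
F1: fails — tR²u but no w* with uRw* and tR²w*.
F2: satisfies the condition.
F3: satisfies the condition.
F4: satisfies the condition.
F5: satisfies the condition.
Valid on: F2, F3, F4, F5.

F2, F3, F4, F5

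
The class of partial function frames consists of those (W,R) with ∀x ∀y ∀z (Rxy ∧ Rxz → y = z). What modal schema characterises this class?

The condition is partial functionality. The CD schema ◇q → □q defines it.
Suppose ◇q→□q is valid. Take Rxy, Rxz and set V(q)={y}. Then ◇q at x, so □q at x, so q at z, i.e. z=y.

◇q → □q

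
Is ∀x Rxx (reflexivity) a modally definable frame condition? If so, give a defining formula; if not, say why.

The condition is reflexivity. A defining modal formula is □p → p.
Suppose □p→p is valid. At any x set V(p)={w : Rxw}. Then □p holds at x, so p holds at x, i.e. Rxx.

Yes, by □p → p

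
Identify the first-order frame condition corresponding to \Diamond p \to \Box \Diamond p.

The Euclidean property

This schema is the 5 axiom.
It corresponds to the Euclidean property: \forall x \forall y \forall z (Rxy \wedge Rxz \to Ryz).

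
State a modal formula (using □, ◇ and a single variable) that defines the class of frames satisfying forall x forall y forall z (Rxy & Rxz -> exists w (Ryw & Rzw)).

◇□q → □◇q

The condition is convergence. The .2 schema ◇□q → □◇q defines it.
Suppose ◇□q→□◇q is valid. Take Rxy, Rxz and set V(q)={w : Ryw}. Then □q at y so ◇□q at x, so □◇q at x, so ◇q at z, giving w with Rzw and Ryw.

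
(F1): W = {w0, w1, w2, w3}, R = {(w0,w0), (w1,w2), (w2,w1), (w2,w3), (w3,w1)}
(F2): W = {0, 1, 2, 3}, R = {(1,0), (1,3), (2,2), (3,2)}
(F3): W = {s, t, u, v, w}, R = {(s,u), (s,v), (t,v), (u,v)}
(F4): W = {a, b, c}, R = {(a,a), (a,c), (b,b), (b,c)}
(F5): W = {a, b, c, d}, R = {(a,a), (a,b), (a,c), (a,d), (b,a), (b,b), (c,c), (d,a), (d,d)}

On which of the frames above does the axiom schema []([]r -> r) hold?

This is the axiom for shift-reflexivity; its first-order frame correspondent is forall x forall y (Rxy -> Ryy).
(F1): fails — Rw1w2 but not Rw2w2.
(F2): fails — R10 but not R00.
(F3): fails — Rsu but not Ruu.
(F4): fails — Rac but not Rcc.
(F5): satisfies the condition.

(F5)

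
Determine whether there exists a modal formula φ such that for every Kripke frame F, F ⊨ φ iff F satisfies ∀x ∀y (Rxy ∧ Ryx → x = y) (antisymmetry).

Modal frame validity is preserved under surjective bounded morphisms.
The 8-cycle (worlds a,b,c,d,e,f,g,h with a→b→c→d→e→f→g→h→a) is antisymmetric. Sending even-indexed worlds to s and odd-indexed worlds to t is a surjective bounded morphism onto the two-world frame with s↔t, which is not antisymmetric.
Hence antisymmetry is not modally definable.

Not definable by any modal formula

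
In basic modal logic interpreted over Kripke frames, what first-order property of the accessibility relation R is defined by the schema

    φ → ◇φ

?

Reflexivity

This schema is equivalent to the T axiom □φ → φ.
Its frame correspondent is reflexivity — ∀x Rxx.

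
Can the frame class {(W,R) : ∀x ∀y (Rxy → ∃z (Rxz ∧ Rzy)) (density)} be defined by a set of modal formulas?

Definable; □□r → □r defines it

The condition is density. A defining modal formula is □□r → □r.
Suppose □□r→□r is valid. Take Rxy and set V(r)={w : xR²w}. Then □□r at x, so □r at x, so r at y, i.e. ∃z(Rxz∧Rzy).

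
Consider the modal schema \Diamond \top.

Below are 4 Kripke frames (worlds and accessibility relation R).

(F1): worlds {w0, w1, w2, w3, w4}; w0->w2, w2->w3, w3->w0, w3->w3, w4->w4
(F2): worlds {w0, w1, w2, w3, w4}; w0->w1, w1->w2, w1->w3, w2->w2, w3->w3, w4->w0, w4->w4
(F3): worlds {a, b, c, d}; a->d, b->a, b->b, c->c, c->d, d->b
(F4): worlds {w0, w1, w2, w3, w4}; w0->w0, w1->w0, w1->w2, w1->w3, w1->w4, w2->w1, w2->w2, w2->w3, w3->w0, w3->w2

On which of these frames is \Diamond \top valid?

(F2), (F3)

Frame correspondent (Sahlqvist): \forall x \exists y Rxy — i.e. seriality.
(F1): fails — world w1 has no successor.
(F2): holds.
(F3): holds.
(F4): fails — world w4 has no successor.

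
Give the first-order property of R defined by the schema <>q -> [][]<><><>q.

This is a Sahlqvist (Geach-type) schema ◇^1□^0q → □^2◇^3q.
First-order correspondent: forall x forall y forall z ((xRy & x R^2 z) -> exists w (y = w & z R^3 w)).

forall x forall y forall z ((xRy & x R^2 z) -> exists w (y = w & z R^3 w))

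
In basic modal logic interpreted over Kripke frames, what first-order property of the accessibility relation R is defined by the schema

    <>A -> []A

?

Suppose ◇A→□A is valid. Take Rxy, Rxz and set V(A)={y}. Then ◇A at x, so □A at x, so A at z, i.e. z=y.

partial functionality: forall x forall y forall z (Rxy & Rxz -> y = z)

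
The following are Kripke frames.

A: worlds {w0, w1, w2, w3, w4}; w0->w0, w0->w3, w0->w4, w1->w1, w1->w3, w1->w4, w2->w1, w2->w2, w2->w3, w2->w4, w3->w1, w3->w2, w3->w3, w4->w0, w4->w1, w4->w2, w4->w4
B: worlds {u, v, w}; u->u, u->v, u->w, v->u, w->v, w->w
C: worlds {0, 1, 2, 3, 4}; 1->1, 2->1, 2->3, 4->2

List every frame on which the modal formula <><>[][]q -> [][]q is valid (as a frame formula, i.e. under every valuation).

B

This is the axiom for a generalized confluence (Geach) condition; its first-order frame correspondent is forall x forall y forall z ((x R^2 y & x R^2 z) -> exists w (y R^2 w & z = w)).
A: fails — w0R²w3, w0R²w0 but no w with w3R²w and w0=w.
B: ✓.
C: fails — 4R²1, 4R²3 but no w with 1R²w and 3=w.
Valid on: B.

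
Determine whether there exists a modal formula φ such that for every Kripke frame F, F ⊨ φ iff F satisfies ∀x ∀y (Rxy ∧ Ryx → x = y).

Any modally definable frame class is closed under surjective bounded morphisms.
The 8-cycle (worlds a,b,c,d,e,f,g,h with a→b→c→d→e→f→g→h→a) is antisymmetric. Sending even-indexed worlds to • and odd-indexed worlds to ∘ is a surjective bounded morphism onto the two-world frame with •↔∘, which is not antisymmetric.
Hence antisymmetry is not modally definable.

No — not modally definable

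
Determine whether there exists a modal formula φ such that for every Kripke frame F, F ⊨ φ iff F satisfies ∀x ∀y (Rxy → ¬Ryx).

Not definable by any modal formula

Any modally definable frame class is closed under surjective bounded morphisms.
The 5-cycle (worlds 0,1,2,3,4 with 0→1→2→3→4→0) is asymmetric. Mapping every world to a single reflexive point • is a surjective bounded morphism, and the reflexive point is not asymmetric (R•• but asymmetry requires ¬R••).
Hence asymmetry is not modally definable.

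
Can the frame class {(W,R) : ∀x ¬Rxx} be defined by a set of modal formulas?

Any modally definable frame class is closed under surjective bounded morphisms.
The 4-cycle (worlds w0,w1,w2,w3 with w0→w1→w2→w3→w0) is irreflexive, and the map sending every world to a single reflexive point • is a surjective bounded morphism (forth: every edge maps to (•,•); back: every world has a successor). So any modal formula valid on the 4-cycle is also valid on the reflexive point, which is not irreflexive.
So the class is not modally definable.

Not definable by any modal formula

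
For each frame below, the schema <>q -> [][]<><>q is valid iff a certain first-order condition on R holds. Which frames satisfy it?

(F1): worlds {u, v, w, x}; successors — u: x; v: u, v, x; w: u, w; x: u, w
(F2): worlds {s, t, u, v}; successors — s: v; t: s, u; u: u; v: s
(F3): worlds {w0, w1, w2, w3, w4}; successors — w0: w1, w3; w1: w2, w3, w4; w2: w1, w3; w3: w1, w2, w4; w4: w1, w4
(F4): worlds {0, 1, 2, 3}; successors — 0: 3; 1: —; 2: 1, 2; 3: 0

This is the axiom for a generalized confluence (Geach) condition; its first-order frame correspondent is forall x forall y forall z ((xRy & x R^2 z) -> exists w (y = w & z R^2 w)).
(F1): fails — uRx, uR²u but no t with x=t and uR²t.
(F2): fails — sRv, sR²s but no w with v=w and sR²w.
(F3): satisfies the condition.
(F4): fails — 0R3, 0R²0 but no w with 3=w and 0R²w.
Valid on: (F3).

(F3)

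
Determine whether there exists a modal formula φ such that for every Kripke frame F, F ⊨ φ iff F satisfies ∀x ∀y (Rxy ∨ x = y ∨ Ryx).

No

Modal frame validity is preserved under disjoint unions.
Take 3 disjoint single-world reflexive frames: each is trivially connected, but their disjoint union has 3 worlds with no edge between distinct components, so it is not connected.
So no modal formula (or set of formulas) defines exactly the connected frames.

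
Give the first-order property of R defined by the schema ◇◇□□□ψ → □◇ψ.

∀x ∀y ∀z ((xR²y ∧ xRz) → ∃w (yR³w ∧ zRw))

This is a Sahlqvist (Geach-type) schema ◇^2□^3ψ → □^1◇^1ψ.
Minimal-valuation argument: fix x; take any y with xR^2y and any z with xR^1z. Set V(ψ) to the set of worlds R-reachable from y in exactly 3 steps. Then □^3ψ holds at y, so the antecedent holds at x; validity forces ◇^1ψ at z, giving a w with zR^1w and yR^3w.
First-order correspondent: ∀x ∀y ∀z ((xR²y ∧ xRz) → ∃w (yR³w ∧ zRw)).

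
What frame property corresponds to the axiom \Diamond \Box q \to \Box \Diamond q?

Suppose ◇□q→□◇q is valid. Take Rxy, Rxz and set V(q)={w : Ryw}. Then □q at y so ◇□q at x, so □◇q at x, so ◇q at z, giving w with Rzw and Ryw.
Conversely, on a frame with convergence the schema holds at every world under every valuation.
So the correspondent is convergence.

convergence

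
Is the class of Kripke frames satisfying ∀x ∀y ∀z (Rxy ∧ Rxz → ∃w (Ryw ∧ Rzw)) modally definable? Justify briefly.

Yes: it is convergence, defined by the .2 schema ◇□r → □◇r.
Suppose ◇□r→□◇r is valid. Take Rxy, Rxz and set V(r)={w : Ryw}. Then □r at y so ◇□r at x, so □◇r at x, so ◇r at z, giving w with Rzw and Ryw.

Yes — defined by ◇□r → □◇r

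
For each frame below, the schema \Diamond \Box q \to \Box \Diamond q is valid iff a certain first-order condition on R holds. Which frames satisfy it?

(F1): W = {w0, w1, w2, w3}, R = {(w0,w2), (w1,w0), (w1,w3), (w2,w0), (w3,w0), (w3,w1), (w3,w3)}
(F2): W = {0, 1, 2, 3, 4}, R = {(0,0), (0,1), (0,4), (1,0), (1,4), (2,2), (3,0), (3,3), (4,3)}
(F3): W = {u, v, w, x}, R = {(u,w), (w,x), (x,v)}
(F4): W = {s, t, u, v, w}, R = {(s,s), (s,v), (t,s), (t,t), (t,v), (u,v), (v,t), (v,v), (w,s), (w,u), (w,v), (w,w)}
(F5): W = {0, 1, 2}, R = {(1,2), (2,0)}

The schema corresponds to convergence: \forall x \forall y \forall z (Rxy \wedge Rxz \to \exists w (Ryw \wedge Rzw)).
(F1): fails — Rw1w0 and Rw1w3 but w0 and w3 have no common successor.
(F2): fails — R00 and R04 but 0 and 4 have no common successor.
(F3): fails — Rxv and Rxv but v and v have no common successor.
(F4): holds.
(F5): fails — R20 and R20 but 0 and 0 have no common successor.

(F4)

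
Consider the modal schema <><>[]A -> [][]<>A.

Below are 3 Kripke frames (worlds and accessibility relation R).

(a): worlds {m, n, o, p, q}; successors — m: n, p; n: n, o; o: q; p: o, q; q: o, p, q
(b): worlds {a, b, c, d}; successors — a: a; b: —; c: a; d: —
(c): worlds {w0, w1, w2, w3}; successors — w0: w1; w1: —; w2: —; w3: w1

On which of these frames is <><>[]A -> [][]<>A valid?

This is the axiom for a generalized confluence (Geach) condition; its first-order frame correspondent is forall x forall y forall z ((x R^2 y & x R^2 z) -> exists w (yRw & zRw)).
(a): fails — mR²n, mR²o but no w with nRw and oRw.
(b): ✓.
(c): ✓.
Valid on: (b), (c).

(b), (c)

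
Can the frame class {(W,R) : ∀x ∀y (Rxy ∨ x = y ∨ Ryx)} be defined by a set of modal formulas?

If a class were modally definable it would be closed under disjoint unions (Goldblatt–Thomason).
Take 3 disjoint single-world reflexive frames: each is trivially connected, but their disjoint union has 3 worlds with no edge between distinct components, so it is not connected.
So no modal formula (or set of formulas) defines exactly the connected frames.

Not definable by any modal formula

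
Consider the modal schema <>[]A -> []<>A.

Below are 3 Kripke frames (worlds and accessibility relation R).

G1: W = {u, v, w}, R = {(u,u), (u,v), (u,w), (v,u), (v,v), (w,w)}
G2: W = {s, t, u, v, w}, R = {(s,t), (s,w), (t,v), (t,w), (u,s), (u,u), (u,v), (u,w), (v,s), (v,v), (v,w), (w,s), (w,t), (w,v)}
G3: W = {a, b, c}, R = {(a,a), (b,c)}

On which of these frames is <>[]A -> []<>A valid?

This is the axiom for convergence; its first-order frame correspondent is forall x forall y forall z (Rxy & Rxz -> exists w (Ryw & Rzw)).
G1: fails — Ruv and Ruw but v and w have no common successor.
G2: condition met.
G3: fails — Rbc and Rbc but c and c have no common successor.

G2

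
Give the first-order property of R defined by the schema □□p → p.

This is a Sahlqvist (Geach-type) schema ◇^0□^2p → □^0◇^0p.
First-order correspondent: ∀x ∃w (xR²w ∧ x = w).

∀x ∃w (xR²w ∧ x = w)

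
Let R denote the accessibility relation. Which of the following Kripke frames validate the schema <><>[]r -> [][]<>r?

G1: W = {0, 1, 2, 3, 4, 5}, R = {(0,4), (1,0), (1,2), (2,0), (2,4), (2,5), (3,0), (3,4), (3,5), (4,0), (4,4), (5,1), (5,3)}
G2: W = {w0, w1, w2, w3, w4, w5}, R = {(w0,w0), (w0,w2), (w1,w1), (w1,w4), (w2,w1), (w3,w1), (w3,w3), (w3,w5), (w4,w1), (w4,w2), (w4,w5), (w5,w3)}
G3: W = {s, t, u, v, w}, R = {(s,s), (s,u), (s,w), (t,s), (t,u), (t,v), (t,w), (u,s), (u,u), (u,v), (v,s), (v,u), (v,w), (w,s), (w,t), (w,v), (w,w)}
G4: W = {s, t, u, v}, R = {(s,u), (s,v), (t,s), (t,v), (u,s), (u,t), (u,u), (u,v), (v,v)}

G3, G4

Frame correspondent (Sahlqvist): forall x forall y forall z ((x R^2 y & x R^2 z) -> exists w (yRw & zRw)) — i.e. a generalized confluence (Geach) condition.
G1: fails — 1R²0, 1R²5 but no w with 0Rw and 5Rw.
G2: fails — w0R²w0, w0R²w1 but no w with w0Rw and w1Rw.
G3: holds.
G4: holds.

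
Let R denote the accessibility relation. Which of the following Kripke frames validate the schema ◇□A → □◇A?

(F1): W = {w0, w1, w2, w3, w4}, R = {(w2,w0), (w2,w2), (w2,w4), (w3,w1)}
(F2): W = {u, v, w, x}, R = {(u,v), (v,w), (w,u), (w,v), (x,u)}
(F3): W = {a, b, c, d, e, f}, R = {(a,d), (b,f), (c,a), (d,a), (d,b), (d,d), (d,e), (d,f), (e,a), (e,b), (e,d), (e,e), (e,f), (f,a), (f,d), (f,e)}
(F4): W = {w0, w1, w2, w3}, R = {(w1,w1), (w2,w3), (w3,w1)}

This is the axiom for convergence; its first-order frame correspondent is ∀x ∀y ∀z (Rxy ∧ Rxz → ∃w (Ryw ∧ Rzw)).
(F1): fails — Rw2w4 and Rw2w4 but w4 and w4 have no common successor.
(F2): fails — Rwu and Rwv but u and v have no common successor.
(F3): fails — Rdf and Rdb but f and b have no common successor.
(F4): ✓.
Valid on: (F4).

(F4)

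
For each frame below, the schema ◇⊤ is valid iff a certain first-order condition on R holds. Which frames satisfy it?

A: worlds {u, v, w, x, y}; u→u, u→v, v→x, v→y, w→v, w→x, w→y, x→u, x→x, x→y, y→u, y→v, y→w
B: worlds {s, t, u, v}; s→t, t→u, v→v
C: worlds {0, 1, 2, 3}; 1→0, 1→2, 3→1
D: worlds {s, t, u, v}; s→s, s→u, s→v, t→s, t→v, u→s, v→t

This is the axiom for seriality; its first-order frame correspondent is ∀x ∃y Rxy.
A: satisfies the condition.
B: fails — world u has no successor.
C: fails — world 0 has no successor.
D: satisfies the condition.
Valid on: A, D.

A, D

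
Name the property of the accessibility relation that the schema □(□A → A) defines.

Suppose □(□A→A) is valid. Take Rxy and set V(A)={w : Ryw}. Then at y, □A holds; since □(□A→A) at x, □A→A at y, so A at y, i.e. Ryy.
Conversely, on a frame with shift-reflexivity the schema holds at every world under every valuation.
Frame condition: ∀x ∀y (Rxy → Ryy).

shift-reflexivity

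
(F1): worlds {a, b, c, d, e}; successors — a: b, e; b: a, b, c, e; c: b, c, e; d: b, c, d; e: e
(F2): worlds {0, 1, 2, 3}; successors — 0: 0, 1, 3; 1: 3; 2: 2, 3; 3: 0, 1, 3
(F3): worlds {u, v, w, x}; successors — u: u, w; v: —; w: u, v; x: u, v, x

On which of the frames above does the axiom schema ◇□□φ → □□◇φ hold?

Frame correspondent (Sahlqvist): ∀x ∀y ∀z ((xRy ∧ xR²z) → ∃w (yR²w ∧ zRw)) — i.e. a generalized confluence (Geach) condition.
(F1): condition met.
(F2): condition met.
(F3): fails — uRu, uR²v but no t with uR²t and vRt.
Valid on: (F1), (F2).

(F1), (F2)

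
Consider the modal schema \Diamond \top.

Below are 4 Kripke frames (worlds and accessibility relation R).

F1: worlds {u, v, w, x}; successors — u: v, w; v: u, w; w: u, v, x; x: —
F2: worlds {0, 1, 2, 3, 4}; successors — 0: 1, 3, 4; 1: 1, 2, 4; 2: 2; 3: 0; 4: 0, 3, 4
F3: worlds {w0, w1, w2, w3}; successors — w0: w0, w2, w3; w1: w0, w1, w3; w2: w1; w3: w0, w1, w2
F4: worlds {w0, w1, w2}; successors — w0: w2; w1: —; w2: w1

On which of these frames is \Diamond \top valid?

F2, F3

This is the axiom for seriality; its first-order frame correspondent is \forall x \exists y Rxy.
F1: fails — world x has no successor.
F2: holds.
F3: holds.
F4: fails — world w1 has no successor.
Valid on: F2, F3.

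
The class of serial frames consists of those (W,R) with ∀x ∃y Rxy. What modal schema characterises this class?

A defining formula is □q → ◇q (the D axiom).
Suppose □q→◇q is valid. At any x set V(q)=W. Then □q at x, so ◇q at x, so x has a successor.

□q → ◇q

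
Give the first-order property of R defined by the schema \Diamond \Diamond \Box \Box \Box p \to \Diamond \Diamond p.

\forall x \forall y (x R^2 y \to \exists w (y R^3 w \wedge x R^2 w))

This is a Sahlqvist (Geach-type) schema ◇^2□^3p → □^0◇^2p.
First-order correspondent: \forall x \forall y (x R^2 y \to \exists w (y R^3 w \wedge x R^2 w)).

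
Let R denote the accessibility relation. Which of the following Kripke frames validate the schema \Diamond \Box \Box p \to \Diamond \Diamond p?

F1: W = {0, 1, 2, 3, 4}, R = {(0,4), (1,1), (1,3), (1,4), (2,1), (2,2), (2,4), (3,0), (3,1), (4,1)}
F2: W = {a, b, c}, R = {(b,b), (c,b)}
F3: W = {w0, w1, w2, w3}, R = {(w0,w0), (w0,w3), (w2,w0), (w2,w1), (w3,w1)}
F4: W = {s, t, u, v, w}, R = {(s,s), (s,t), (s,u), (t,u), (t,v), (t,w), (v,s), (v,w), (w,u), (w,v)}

The schema corresponds to a generalized confluence (Geach) condition: \forall x \forall y (xRy \to \exists w (y R^2 w \wedge x R^2 w)).
F1: satisfies the condition.
F2: satisfies the condition.
F3: fails — w0Rw3 but no w with w3R²w and w0R²w.
F4: fails — sRu but no w* with uR²w* and sR²w*.
Valid on: F1, F2.

F1, F2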